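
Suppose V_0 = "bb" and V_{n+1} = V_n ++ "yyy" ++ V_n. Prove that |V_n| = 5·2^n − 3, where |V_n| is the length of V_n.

Base case: |V_0| = 2, and 5·2^0 − 3 = 2.
Assume |V_r| = 5·2^r − 3.
Then |V_{r+1}| = |V_r| + 3 + |V_r| = 2|V_r| + 3 = 2(5·2^r − 3) + 3 = 5·2^{r+1} − 6 + 3 = 5·2^{r+1} − 3.
By induction, |V_n| = 5·2^n − 3 for all n ≥ 0.

|V_n| = 5·2^n − 3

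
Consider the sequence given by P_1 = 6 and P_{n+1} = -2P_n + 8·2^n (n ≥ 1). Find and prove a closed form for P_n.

Claim: P_n = -(-2)^n + 2·2^n.

Base case: P_1 = 6, and -(-2)^1 + 2·2^1 = 2 + 4 = 6.
Assume P_m = -(-2)^m + 2·2^m for some m ≥ 1.
Then P_{m+1} = -2P_m + 8·2^m = -2·(-(-2)^m + 2·2^m) + 8·2^m = -(-2)^{m+1} − 4·2^m + 8·2^m = -(-2)^{m+1} + 4·2^m = -(-2)^{m+1} + 2·2^{m+1}.
By induction, P_n = -(-2)^n + 2·2^n for all n ≥ 1.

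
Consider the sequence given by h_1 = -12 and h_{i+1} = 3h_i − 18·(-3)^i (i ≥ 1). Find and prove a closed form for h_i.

Claim: h_i = -3^i + 3·(-3)^i.

Base case: h_1 = -12, and -3^1 + 3·(-3)^1 = -3 − 9 = -12.
Assume h_m = -3^m + 3·(-3)^m for some m ≥ 1.
Then h_{m+1} = 3h_m − 18·(-3)^m = 3·(-3^m + 3·(-3)^m) − 18·(-3)^m = -3^{m+1} + 9·(-3)^m − 18·(-3)^m = -3^{m+1} − 9·(-3)^m = -3^{m+1} + 3·(-3)^{m+1}.
So the formula holds for m+1, and by induction h_i = -3^i + 3·(-3)^i for all i ≥ 1.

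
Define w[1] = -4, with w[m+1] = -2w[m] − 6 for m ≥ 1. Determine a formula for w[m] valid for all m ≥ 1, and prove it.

Claim: w[m] = (-2)^m − 2.

Base case: w[1] = -4, and (-2)^1 − 2 = -2 − 2 = -4.
Assume w[r] = (-2)^r − 2 for some r ≥ 1.
Then w[r+1] = -2w[r] − 6 = -2·((-2)^r − 2) − 6 = -2·(-2)^r + 4 − 6 = (-2)^{r+1} − 2.
This completes the inductive step, so w[m] = (-2)^m − 2 for all m ≥ 1.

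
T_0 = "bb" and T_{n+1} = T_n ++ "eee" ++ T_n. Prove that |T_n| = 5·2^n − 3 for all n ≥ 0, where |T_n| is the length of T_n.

Base case: |T_0| = 2, and 5·2^0 − 3 = 2.
Assume |T_r| = 5·2^r − 3.
Then |T_{r+1}| = |T_r| + 3 + |T_r| = 2|T_r| + 3 = 2(5·2^r − 3) + 3 = 5·2^{r+1} − 6 + 3 = 5·2^{r+1} − 3.
Hence |T_n| = 5·2^n − 3 for every n ≥ 0, by induction.

|T_n| = 5·2^n − 3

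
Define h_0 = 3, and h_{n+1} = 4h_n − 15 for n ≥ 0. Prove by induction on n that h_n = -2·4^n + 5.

Base case: h_0 = 3, and -2·4^0 + 5 = -2 + 5 = 3.
Assume h_r = -2·4^r + 5 for some r ≥ 0.
Then h_{r+1} = 4h_r − 15 = 4·(-2·4^r + 5) − 15 = -8·4^r + 20 − 15 = -2·4^{r+1} + 5.
By induction, h_n = -2·4^n + 5 for all n ≥ 0.

h_n = -2·4^n + 5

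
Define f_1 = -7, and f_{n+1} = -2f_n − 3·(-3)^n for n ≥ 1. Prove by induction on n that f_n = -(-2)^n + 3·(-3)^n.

Base case: f_1 = -7, and -(-2)^1 + 3·(-3)^1 = 2 − 9 = -7.
Assume f_k = -(-2)^k + 3·(-3)^k for some k ≥ 1.
Then f_{k+1} = -2f_k − 3·(-3)^k = -2·(-(-2)^k + 3·(-3)^k) − 3·(-3)^k = -(-2)^{k+1} − 6·(-3)^k − 3·(-3)^k = -(-2)^{k+1} − 9·(-3)^k = -(-2)^{k+1} + 3·(-3)^{k+1}.
This completes the inductive step, so f_n = -(-2)^n + 3·(-3)^n for all n ≥ 1.

f_n = -(-2)^n + 3·(-3)^n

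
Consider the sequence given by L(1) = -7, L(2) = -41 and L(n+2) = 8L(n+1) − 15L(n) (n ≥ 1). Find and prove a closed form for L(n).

Claim: L(n) = 3^n − 2·5^n.

Base cases: L(1) = -7 and 3^1 − 2·5^1 = -7; L(2) = -41 and 3^2 − 2·5^2 = -41.
Assume L(i) = 3^i − 2·5^i for all 1 ≤ i ≤ j, where j ≥ 2.
Then L(j+1) = 8L(j) − 15L(j−1) = 8·(3^j − 2·5^j) − 15·(3^{j−1} − 2·5^{j−1}) = (8·3 − 15)3^{j−1} − 2·(8·5 − 15)5^{j−1} = 9·3^{j−1} − 50·5^{j−1} = 3^{j+1} − 2·5^{j+1}.
So the formula holds for j+1, and by strong induction L(n) = 3^n − 2·5^n for all n ≥ 1.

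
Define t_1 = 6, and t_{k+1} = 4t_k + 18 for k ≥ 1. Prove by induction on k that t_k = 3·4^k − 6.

Base case: t_1 = 6, and 3·4^1 − 6 = 12 − 6 = 6.
Assume t_m = 3·4^m − 6 for some m ≥ 1.
Then t_{m+1} = 4t_m + 18 = 4·(3·4^m − 6) + 18 = 12·4^m − 24 + 18 = 3·4^{m+1} − 6.
Hence t_k = 3·4^k − 6 for every k ≥ 1, by induction.

t_k = 3·4^k − 6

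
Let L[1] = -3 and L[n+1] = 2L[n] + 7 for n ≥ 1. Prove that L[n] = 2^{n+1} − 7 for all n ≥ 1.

Base case: L[1] = -3, and 2^{1+1} − 7 = 4 − 7 = -3.
Assume L[k] = 2^{k+1} − 7 for some k ≥ 1.
Then L[k+1] = 2L[k] + 7 = 2·(2^{k+1} − 7) + 7 = 2^{k+2} − 14 + 7 = 2^{k+2} − 7.
So the formula holds for k+1, and by induction L[n] = 2^{n+1} − 7 for all n ≥ 1.

L[n] = 2^{n+1} − 7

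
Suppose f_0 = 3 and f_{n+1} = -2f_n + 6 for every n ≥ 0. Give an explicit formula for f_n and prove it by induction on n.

Claim: f_n = (-2)^n + 2.

Base case: f_0 = 3, and (-2)^0 + 2 = 1 + 2 = 3.
Assume f_j = (-2)^j + 2 for some j ≥ 0.
Then f_{j+1} = -2f_j + 6 = -2·((-2)^j + 2) + 6 = -2·(-2)^j − 4 + 6 = (-2)^{j+1} + 2.
So the formula holds for j+1, and by induction f_n = (-2)^n + 2 for all n ≥ 0.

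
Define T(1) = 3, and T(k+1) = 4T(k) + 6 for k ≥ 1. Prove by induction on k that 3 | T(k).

Base case: T(1) = 3 = 3·1, so 3 | T(1).
Assume 3 | T(m), so T(m) = 3t for some integer t.
Then T(m+1) = 4T(m) + 6 = 4·(3t) + 6 = 3(4t + 2), so 3 | T(m+1).
Hence 3 | T(k) for every k ≥ 1, by induction.

3 | T(k)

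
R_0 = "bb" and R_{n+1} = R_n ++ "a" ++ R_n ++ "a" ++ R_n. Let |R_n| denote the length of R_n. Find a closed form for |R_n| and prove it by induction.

Claim: |R_n| = 3^{n+1} − 1.

Base case: |R_0| = 2, and 3^{0+1} − 1 = 2.
Assume |R_r| = 3^{r+1} − 1.
Then |R_{r+1}| = 3|R_r| + 2 = 3(3^{r+1} − 1) + 2 = 3^{r+2} − 3 + 2 = 3^{r+2} − 1.
By induction, |R_n| = 3^{n+1} − 1 for all n ≥ 0.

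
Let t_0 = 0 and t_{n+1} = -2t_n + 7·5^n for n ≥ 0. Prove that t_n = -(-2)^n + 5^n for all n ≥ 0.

Base case: t_0 = 0, and -(-2)^0 + 5^0 = -1 + 1 = 0.
Assume t_k = -(-2)^k + 5^k for some k ≥ 0.
Then t_{k+1} = -2t_k + 7·5^k = -2·(-(-2)^k + 5^k) + 7·5^k = -(-2)^{k+1} − 2·5^k + 7·5^k = -(-2)^{k+1} + 5·5^k = -(-2)^{k+1} + 5^{k+1}.
By induction, t_n = -(-2)^n + 5^n for all n ≥ 0.

t_n = -(-2)^n + 5^n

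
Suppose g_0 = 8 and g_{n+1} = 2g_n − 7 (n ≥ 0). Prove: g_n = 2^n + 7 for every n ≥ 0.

Base case: g_0 = 8, and 2^0 + 7 = 1 + 7 = 8.
Assume g_m = 2^m + 7 for some m ≥ 0.
Then g_{m+1} = 2g_m − 7 = 2·(2^m + 7) − 7 = 2^{m+1} + 14 − 7 = 2^{m+1} + 7.
By induction, g_n = 2^n + 7 for all n ≥ 0.

g_n = 2^n + 7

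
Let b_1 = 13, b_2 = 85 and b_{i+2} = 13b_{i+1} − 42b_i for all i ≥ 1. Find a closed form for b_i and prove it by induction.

Claim: b_i = 7^i + 6^i.

Base cases: b_1 = 13 and 7^1 + 6^1 = 13; b_2 = 85 and 7^2 + 6^2 = 85.
Assume b_j = 7^j + 6^j for all 1 ≤ j ≤ m, where m ≥ 2.
Then b_{m+1} = 13b_m − 42b_{m−1} = 13·(7^m + 6^m) − 42·(7^{m−1} + 6^{m−1}) = (13·7 − 42)7^{m−1} + (13·6 − 42)6^{m−1} = 49·7^{m−1} + 36·6^{m−1} = 7^{m+1} + 6^{m+1}.
By strong induction, b_i = 7^i + 6^i for all i ≥ 1.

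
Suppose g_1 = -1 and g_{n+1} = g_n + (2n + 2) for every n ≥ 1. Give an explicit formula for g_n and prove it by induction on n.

Claim: g_n = n^2 + n − 3.

Base case: g_1 = -1, and 1^2 + 1 − 3 = -1.
Assume g_j = j^2 + j − 3.
Then g_{j+1} = g_j + (2j + 2) = (j^2 + j − 3) + (2j + 2) = j^2 + 3j − 1,
and (j+1)^2 + (j+1) − 3 = j^2 + 3j − 1.
By induction, g_n = n^2 + n − 3 for all n ≥ 1.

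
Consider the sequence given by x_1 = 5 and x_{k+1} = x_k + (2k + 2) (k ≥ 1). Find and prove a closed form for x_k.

Claim: x_k = k^2 + k + 3.

Base case: x_1 = 5, and 1^2 + 1 + 3 = 5.
Assume x_j = j^2 + j + 3.
Then x_{j+1} = x_j + (2j + 2) = (j^2 + j + 3) + (2j + 2) = j^2 + 3j + 5,
and (j+1)^2 + (j+1) + 3 = j^2 + 3j + 5.
By induction, x_k = k^2 + k + 3 for all k ≥ 1.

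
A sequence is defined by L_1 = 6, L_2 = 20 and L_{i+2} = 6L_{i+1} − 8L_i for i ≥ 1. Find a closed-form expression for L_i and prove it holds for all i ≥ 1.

Claim: L_i = 2^i + 4^i.

Base cases: L_1 = 6 and 2^1 + 4^1 = 6; L_2 = 20 and 2^2 + 4^2 = 20.
Assume L_j = 2^j + 4^j for all 1 ≤ j ≤ k, where k ≥ 2.
Then L_{k+1} = 6L_k − 8L_{k−1} = 6·(2^k + 4^k) − 8·(2^{k−1} + 4^{k−1}) = (6·2 − 8)2^{k−1} + (6·4 − 8)4^{k−1} = 4·2^{k−1} + 16·4^{k−1} = 2^{k+1} + 4^{k+1}.
This completes the inductive step, so L_i = 2^i + 4^i for all i ≥ 1.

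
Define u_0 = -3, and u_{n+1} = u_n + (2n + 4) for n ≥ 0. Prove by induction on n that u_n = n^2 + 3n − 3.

Base case: u_0 = -3, and 0^2 + 3·0 − 3 = -3.
Assume u_m = m^2 + 3m − 3.
Then u_{m+1} = u_m + (2m + 4) = (m^2 + 3m − 3) + (2m + 4) = m^2 + 5m + 1,
and (m+1)^2 + 3·(m+1) − 3 = m^2 + 5m + 1.
Hence u_n = n^2 + 3n − 3 for every n ≥ 0, by induction.

u_n = n^2 + 3n − 3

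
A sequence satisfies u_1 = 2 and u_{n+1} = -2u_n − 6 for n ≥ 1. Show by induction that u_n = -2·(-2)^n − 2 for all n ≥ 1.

Base case: u_1 = 2, and -2·(-2)^1 − 2 = 4 − 2 = 2.
Assume u_j = -2·(-2)^j − 2 for some j ≥ 1.
Then u_{j+1} = -2u_j − 6 = -2·(-2·(-2)^j − 2) − 6 = 4·(-2)^j + 4 − 6 = -2·(-2)^{j+1} − 2.
Hence u_n = -2·(-2)^n − 2 for every n ≥ 1, by induction.

u_n = -2·(-2)^n − 2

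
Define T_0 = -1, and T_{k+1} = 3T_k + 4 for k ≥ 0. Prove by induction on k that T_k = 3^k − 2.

Base case: T_0 = -1, and 3^0 − 2 = 1 − 2 = -1.
Assume T_r = 3^r − 2 for some r ≥ 0.
Then T_{r+1} = 3T_r + 4 = 3·(3^r − 2) + 4 = 3^{r+1} − 6 + 4 = 3^{r+1} − 2.
This completes the inductive step, so T_k = 3^k − 2 for all k ≥ 0.

T_k = 3^k − 2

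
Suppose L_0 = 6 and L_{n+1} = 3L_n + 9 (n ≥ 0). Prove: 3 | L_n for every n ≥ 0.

Base case: L_0 = 6 = 3·2, so 3 | L_0.
Assume 3 | L_m, so L_m = 3t for some integer t.
Then L_{m+1} = 3L_m + 9 = 3·(3t) + 9 = 3(3t + 3), so 3 | L_{m+1}.
So the property holds for m+1, and by induction 3 | L_n for all n ≥ 0.

3 | L_n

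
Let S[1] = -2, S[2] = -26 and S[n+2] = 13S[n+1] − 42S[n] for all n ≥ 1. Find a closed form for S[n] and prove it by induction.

Claim: S[n] = 2·6^n − 2·7^n.

Base cases: S[1] = -2 and 2·6^1 − 2·7^1 = -2; S[2] = -26 and 2·6^2 − 2·7^2 = -26.
Assume S[j] = 2·6^j − 2·7^j for all 1 ≤ j ≤ r, where r ≥ 2.
Then S[r+1] = 13S[r] − 42S[r−1] = 13·(2·6^r − 2·7^r) − 42·(2·6^{r−1} − 2·7^{r−1}) = 2·(13·6 − 42)6^{r−1} − 2·(13·7 − 42)7^{r−1} = 72·6^{r−1} − 98·7^{r−1} = 2·6^{r+1} − 2·7^{r+1}.
Hence S[n] = 2·6^n − 2·7^n for every n ≥ 1, by strong induction.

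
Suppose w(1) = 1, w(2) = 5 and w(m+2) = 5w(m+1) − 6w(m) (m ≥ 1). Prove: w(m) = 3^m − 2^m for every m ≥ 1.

Base cases: w(1) = 1 and 3^1 − 2^1 = 1; w(2) = 5 and 3^2 − 2^2 = 5.
Assume w(j) = 3^j − 2^j for all 1 ≤ j ≤ k, where k ≥ 2.
Then w(k+1) = 5w(k) − 6w(k−1) = 5·(3^k − 2^k) − 6·(3^{k−1} − 2^{k−1}) = (5·3 − 6)3^{k−1} − (5·2 − 6)2^{k−1} = 9·3^{k−1} − 4·2^{k−1} = 3^{k+1} − 2^{k+1}.
Hence w(m) = 3^m − 2^m for every m ≥ 1, by strong induction.

w(m) = 3^m − 2^m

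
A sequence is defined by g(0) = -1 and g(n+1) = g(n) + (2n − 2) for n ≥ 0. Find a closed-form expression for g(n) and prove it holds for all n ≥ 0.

Claim: g(n) = n^2 − 3n − 1.

Base case: g(0) = -1, and 0^2 − 3·0 − 1 = -1.
Assume g(j) = j^2 − 3j − 1.
Then g(j+1) = g(j) + (2j − 2) = (j^2 − 3j − 1) + (2j − 2) = j^2 − j − 3,
and (j+1)^2 − 3·(j+1) − 1 = j^2 − j − 3.
By induction, g(n) = n^2 − 3n − 1 for all n ≥ 0.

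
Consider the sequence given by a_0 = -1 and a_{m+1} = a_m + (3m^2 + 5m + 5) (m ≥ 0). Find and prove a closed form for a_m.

Claim: a_m = m^3 + m^2 + 3m − 1.

Base case: a_0 = -1, and 0^3 + 0^2 + 3·0 − 1 = -1.
Assume a_r = r^3 + r^2 + 3r − 1.
Then a_{r+1} = a_r + (3r^2 + 5r + 5) = (r^3 + r^2 + 3r − 1) + (3r^2 + 5r + 5) = r^3 + 4r^2 + 8r + 4,
and (r+1)^3 + (r+1)^2 + 3·(r+1) − 1 = r^3 + 4r^2 + 8r + 4.
This completes the inductive step, so a_m = m^3 + m^2 + 3m − 1 for all m ≥ 0.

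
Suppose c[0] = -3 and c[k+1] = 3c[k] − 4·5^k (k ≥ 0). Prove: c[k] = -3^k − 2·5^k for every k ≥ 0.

Base case: c[0] = -3, and -3^0 − 2·5^0 = -1 − 2 = -3.
Assume c[r] = -3^r − 2·5^r for some r ≥ 0.
Then c[r+1] = 3c[r] − 4·5^r = 3·(-3^r − 2·5^r) − 4·5^r = -3^{r+1} − 6·5^r − 4·5^r = -3^{r+1} − 10·5^r = -3^{r+1} − 2·5^{r+1}.
So the formula holds for r+1, and by induction c[k] = -3^k − 2·5^k for all k ≥ 0.

c[k] = -3^k − 2·5^k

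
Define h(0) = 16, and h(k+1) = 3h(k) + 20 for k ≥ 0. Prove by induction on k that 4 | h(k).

Base case: h(0) = 16 = 4·4, so 4 | h(0).
Assume 4 | h(m), so h(m) = 4t for some integer t.
Then h(m+1) = 3h(m) + 20 = 3·(4t) + 20 = 4(3t + 5), so 4 | h(m+1).
Hence 4 | h(k) for every k ≥ 0, by induction.

4 | h(k)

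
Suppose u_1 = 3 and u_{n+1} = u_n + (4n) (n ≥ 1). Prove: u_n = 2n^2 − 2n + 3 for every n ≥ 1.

Base case: u_1 = 3, and 2·1^2 − 2·1 + 3 = 3.
Assume u_r = 2r^2 − 2r + 3.
Then u_{r+1} = u_r + (4r) = (2r^2 − 2r + 3) + (4r) = 2r^2 + 2r + 3,
and 2·(r+1)^2 − 2·(r+1) + 3 = 2r^2 + 2r + 3.
This completes the inductive step, so u_n = 2n^2 − 2n + 3 for all n ≥ 1.

u_n = 2n^2 − 2n + 3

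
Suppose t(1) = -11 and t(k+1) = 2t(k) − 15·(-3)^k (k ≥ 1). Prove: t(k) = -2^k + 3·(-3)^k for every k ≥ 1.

Base case: t(1) = -11, and -2^1 + 3·(-3)^1 = -2 − 9 = -11.
Assume t(m) = -2^m + 3·(-3)^m for some m ≥ 1.
Then t(m+1) = 2t(m) − 15·(-3)^m = 2·(-2^m + 3·(-3)^m) − 15·(-3)^m = -2^{m+1} + 6·(-3)^m − 15·(-3)^m = -2^{m+1} − 9·(-3)^m = -2^{m+1} + 3·(-3)^{m+1}.
So the formula holds for m+1, and by induction t(k) = -2^k + 3·(-3)^k for all k ≥ 1.

t(k) = -2^k + 3·(-3)^k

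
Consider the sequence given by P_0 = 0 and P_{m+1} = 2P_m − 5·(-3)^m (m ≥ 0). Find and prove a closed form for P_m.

Claim: P_m = -2^m + (-3)^m.

Base case: P_0 = 0, and -2^0 + (-3)^0 = -1 + 1 = 0.
Assume P_k = -2^k + (-3)^k for some k ≥ 0.
Then P_{k+1} = 2P_k − 5·(-3)^k = 2·(-2^k + (-3)^k) − 5·(-3)^k = -2^{k+1} + 2·(-3)^k − 5·(-3)^k = -2^{k+1} − 3·(-3)^k = -2^{k+1} + (-3)^{k+1}.
So the formula holds for k+1, and by induction P_m = -2^m + (-3)^m for all m ≥ 0.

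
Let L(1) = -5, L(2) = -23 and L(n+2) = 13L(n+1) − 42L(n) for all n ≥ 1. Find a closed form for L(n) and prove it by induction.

Claim: L(n) = 7^n − 2·6^n.

Base cases: L(1) = -5 and 7^1 − 2·6^1 = -5; L(2) = -23 and 7^2 − 2·6^2 = -23.
Assume L(j) = 7^j − 2·6^j for all 1 ≤ j ≤ r, where r ≥ 2.
Then L(r+1) = 13L(r) − 42L(r−1) = 13·(7^r − 2·6^r) − 42·(7^{r−1} − 2·6^{r−1}) = (13·7 − 42)7^{r−1} − 2·(13·6 − 42)6^{r−1} = 49·7^{r−1} − 72·6^{r−1} = 7^{r+1} − 2·6^{r+1}.
Hence L(n) = 7^n − 2·6^n for every n ≥ 1, by strong induction.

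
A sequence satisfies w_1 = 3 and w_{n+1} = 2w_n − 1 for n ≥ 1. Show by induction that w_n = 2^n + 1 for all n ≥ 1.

Base case: w_1 = 3, and 2^1 + 1 = 2 + 1 = 3.
Assume w_r = 2^r + 1 for some r ≥ 1.
Then w_{r+1} = 2w_r − 1 = 2·(2^r + 1) − 1 = 2^{r+1} + 2 − 1 = 2^{r+1} + 1.
So the formula holds for r+1, and by induction w_n = 2^n + 1 for all n ≥ 1.

w_n = 2^n + 1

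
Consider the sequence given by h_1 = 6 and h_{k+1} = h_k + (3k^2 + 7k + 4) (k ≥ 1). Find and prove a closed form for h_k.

Claim: h_k = k^3 + 2k^2 + k + 2.

Base case: h_1 = 6, and 1^3 + 2·1^2 + 1 + 2 = 6.
Assume h_j = j^3 + 2j^2 + j + 2.
Then h_{j+1} = h_j + (3j^2 + 7j + 4) = (j^3 + 2j^2 + j + 2) + (3j^2 + 7j + 4) = j^3 + 5j^2 + 8j + 6,
and (j+1)^3 + 2·(j+1)^2 + (j+1) + 2 = j^3 + 5j^2 + 8j + 6.
This completes the inductive step, so h_k = k^3 + 2k^2 + k + 2 for all k ≥ 1.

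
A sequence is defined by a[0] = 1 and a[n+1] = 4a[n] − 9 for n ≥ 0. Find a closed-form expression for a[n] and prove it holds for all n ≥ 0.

Claim: a[n] = -2·4^n + 3.

Base case: a[0] = 1, and -2·4^0 + 3 = -2 + 3 = 1.
Assume a[r] = -2·4^r + 3 for some r ≥ 0.
Then a[r+1] = 4a[r] − 9 = 4·(-2·4^r + 3) − 9 = -8·4^r + 12 − 9 = -2·4^{r+1} + 3.
Hence a[n] = -2·4^n + 3 for every n ≥ 0, by induction.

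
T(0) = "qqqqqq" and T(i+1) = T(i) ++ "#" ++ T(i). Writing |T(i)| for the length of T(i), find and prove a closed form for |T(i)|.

Claim: |T(i)| = 7·2^i − 1.

Base case: |T(0)| = 6, and 7·2^0 − 1 = 6.
Assume |T(r)| = 7·2^r − 1.
Then |T(r+1)| = |T(r)| + 1 + |T(r)| = 2|T(r)| + 1 = 2(7·2^r − 1) + 1 = 7·2^{r+1} − 2 + 1 = 7·2^{r+1} − 1.
By induction, |T(i)| = 7·2^i − 1 for all i ≥ 0.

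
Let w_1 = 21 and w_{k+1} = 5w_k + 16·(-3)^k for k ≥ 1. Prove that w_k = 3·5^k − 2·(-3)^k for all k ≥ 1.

Base case: w_1 = 21, and 3·5^1 − 2·(-3)^1 = 15 + 6 = 21.
Assume w_j = 3·5^j − 2·(-3)^j for some j ≥ 1.
Then w_{j+1} = 5w_j + 16·(-3)^j = 5·(3·5^j − 2·(-3)^j) + 16·(-3)^j = 3·5^{j+1} − 10·(-3)^j + 16·(-3)^j = 3·5^{j+1} + 6·(-3)^j = 3·5^{j+1} − 2·(-3)^{j+1}.
So the formula holds for j+1, and by induction w_k = 3·5^k − 2·(-3)^k for all k ≥ 1.

w_k = 3·5^k − 2·(-3)^k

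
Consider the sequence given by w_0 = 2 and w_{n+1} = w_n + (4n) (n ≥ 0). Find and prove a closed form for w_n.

Claim: w_n = 2n^2 − 2n + 2.

Base case: w_0 = 2, and 2·0^2 − 2·0 + 2 = 2.
Assume w_r = 2r^2 − 2r + 2.
Then w_{r+1} = w_r + (4r) = (2r^2 − 2r + 2) + (4r) = 2r^2 + 2r + 2,
and 2·(r+1)^2 − 2·(r+1) + 2 = 2r^2 + 2r + 2.
This completes the inductive step, so w_n = 2n^2 − 2n + 2 for all n ≥ 0.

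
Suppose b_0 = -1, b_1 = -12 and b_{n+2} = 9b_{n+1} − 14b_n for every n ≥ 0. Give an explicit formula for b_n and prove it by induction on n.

Claim: b_n = 2^n − 2·7^n.

Base cases: b_0 = -1 and 2^0 − 2·7^0 = -1; b_1 = -12 and 2^1 − 2·7^1 = -12.
Assume b_i = 2^i − 2·7^i for all 0 ≤ i ≤ j, where j ≥ 1.
Then b_{j+1} = 9b_j − 14b_{j−1} = 9·(2^j − 2·7^j) − 14·(2^{j−1} − 2·7^{j−1}) = (9·2 − 14)2^{j−1} − 2·(9·7 − 14)7^{j−1} = 4·2^{j−1} − 98·7^{j−1} = 2^{j+1} − 2·7^{j+1}.
By strong induction, b_n = 2^n − 2·7^n for all n ≥ 0.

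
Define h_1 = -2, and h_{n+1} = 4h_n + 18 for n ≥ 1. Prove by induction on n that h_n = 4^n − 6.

Base case: h_1 = -2, and 4^1 − 6 = 4 − 6 = -2.
Assume h_m = 4^m − 6 for some m ≥ 1.
Then h_{m+1} = 4h_m + 18 = 4·(4^m − 6) + 18 = 4^{m+1} − 24 + 18 = 4^{m+1} − 6.
By induction, h_n = 4^n − 6 for all n ≥ 1.

h_n = 4^n − 6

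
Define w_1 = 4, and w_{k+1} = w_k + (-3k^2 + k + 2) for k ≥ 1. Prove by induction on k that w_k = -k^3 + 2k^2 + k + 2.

Base case: w_1 = 4, and -1^3 + 2·1^2 + 1 + 2 = 4.
Assume w_j = -j^3 + 2j^2 + j + 2.
Then w_{j+1} = w_j + (-3j^2 + j + 2) = (-j^3 + 2j^2 + j + 2) + (-3j^2 + j + 2) = -j^3 − j^2 + 2j + 4,
and -(j+1)^3 + 2·(j+1)^2 + (j+1) + 2 = -j^3 − j^2 + 2j + 4.
By induction, w_k = -k^3 + 2k^2 + k + 2 for all k ≥ 1.

w_k = -k^3 + 2k^2 + k + 2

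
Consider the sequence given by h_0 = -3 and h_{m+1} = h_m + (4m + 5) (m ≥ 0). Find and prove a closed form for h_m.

Claim: h_m = 2m^2 + 3m − 3.

Base case: h_0 = -3, and 2·0^2 + 3·0 − 3 = -3.
Assume h_r = 2r^2 + 3r − 3.
Then h_{r+1} = h_r + (4r + 5) = (2r^2 + 3r − 3) + (4r + 5) = 2r^2 + 7r + 2,
and 2·(r+1)^2 + 3·(r+1) − 3 = 2r^2 + 7r + 2.
By induction, h_m = 2m^2 + 3m − 3 for all m ≥ 0.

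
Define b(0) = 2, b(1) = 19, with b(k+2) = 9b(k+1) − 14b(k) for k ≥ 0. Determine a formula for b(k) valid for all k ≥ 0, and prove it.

Claim: b(k) = 3·7^k − 2^k.

Base cases: b(0) = 2 and 3·7^0 − 2^0 = 2; b(1) = 19 and 3·7^1 − 2^1 = 19.
Assume b(i) = 3·7^i − 2^i for all 0 ≤ i ≤ j, where j ≥ 1.
Then b(j+1) = 9b(j) − 14b(j−1) = 9·(3·7^j − 2^j) − 14·(3·7^{j−1} − 2^{j−1}) = 3·(9·7 − 14)7^{j−1} − (9·2 − 14)2^{j−1} = 147·7^{j−1} − 4·2^{j−1} = 3·7^{j+1} − 2^{j+1}.
Hence b(k) = 3·7^k − 2^k for every k ≥ 0, by strong induction.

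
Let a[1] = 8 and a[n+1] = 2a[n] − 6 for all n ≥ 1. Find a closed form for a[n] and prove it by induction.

Claim: a[n] = 2^n + 6.

Base case: a[1] = 8, and 2^1 + 6 = 2 + 6 = 8.
Assume a[j] = 2^j + 6 for some j ≥ 1.
Then a[j+1] = 2a[j] − 6 = 2·(2^j + 6) − 6 = 2^{j+1} + 12 − 6 = 2^{j+1} + 6.
This completes the inductive step, so a[n] = 2^n + 6 for all n ≥ 1.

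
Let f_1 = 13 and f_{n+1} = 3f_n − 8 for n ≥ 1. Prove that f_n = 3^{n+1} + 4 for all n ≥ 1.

Base case: f_1 = 13, and 3^{1+1} + 4 = 9 + 4 = 13.
Assume f_r = 3^{r+1} + 4 for some r ≥ 1.
Then f_{r+1} = 3f_r − 8 = 3·(3^{r+1} + 4) − 8 = 3^{r+2} + 12 − 8 = 3^{r+2} + 4.
Hence f_n = 3^{n+1} + 4 for every n ≥ 1, by induction.

f_n = 3^{n+1} + 4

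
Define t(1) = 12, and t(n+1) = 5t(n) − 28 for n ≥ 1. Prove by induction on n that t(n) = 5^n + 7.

Base case: t(1) = 12, and 5^1 + 7 = 5 + 7 = 12.
Assume t(m) = 5^m + 7 for some m ≥ 1.
Then t(m+1) = 5t(m) − 28 = 5·(5^m + 7) − 28 = 5^{m+1} + 35 − 28 = 5^{m+1} + 7.
By induction, t(n) = 5^n + 7 for all n ≥ 1.

t(n) = 5^n + 7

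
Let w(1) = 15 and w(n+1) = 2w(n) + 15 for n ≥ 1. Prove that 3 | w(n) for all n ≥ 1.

Base case: w(1) = 15 = 3·5, so 3 | w(1).
Assume 3 | w(r), so w(r) = 3t for some integer t.
Then w(r+1) = 2w(r) + 15 = 2·(3t) + 15 = 3(2t + 5), so 3 | w(r+1).
This completes the inductive step, so 3 | w(n) for all n ≥ 1.

3 | w(n)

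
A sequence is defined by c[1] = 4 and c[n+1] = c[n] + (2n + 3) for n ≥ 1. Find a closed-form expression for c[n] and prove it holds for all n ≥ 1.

Claim: c[n] = n^2 + 2n + 1.

Base case: c[1] = 4, and 1^2 + 2·1 + 1 = 4.
Assume c[r] = r^2 + 2r + 1.
Then c[r+1] = c[r] + (2r + 3) = (r^2 + 2r + 1) + (2r + 3) = r^2 + 4r + 4,
and (r+1)^2 + 2·(r+1) + 1 = r^2 + 4r + 4.
Hence c[n] = n^2 + 2n + 1 for every n ≥ 1, by induction.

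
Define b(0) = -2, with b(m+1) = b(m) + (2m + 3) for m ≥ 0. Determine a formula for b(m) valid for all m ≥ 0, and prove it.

Claim: b(m) = m^2 + 2m − 2.

Base case: b(0) = -2, and 0^2 + 2·0 − 2 = -2.
Assume b(k) = k^2 + 2k − 2.
Then b(k+1) = b(k) + (2k + 3) = (k^2 + 2k − 2) + (2k + 3) = k^2 + 4k + 1,
and (k+1)^2 + 2·(k+1) − 2 = k^2 + 4k + 1.
By induction, b(m) = m^2 + 2m − 2 for all m ≥ 0.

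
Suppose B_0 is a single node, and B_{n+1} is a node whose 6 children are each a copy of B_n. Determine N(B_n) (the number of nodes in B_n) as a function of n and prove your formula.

Claim: N(B_n) = (6^{n+1} − 1)/5.

Base case: N(B_0) = 1, and (6^{0+1} − 1)/5 = 1.
Assume N(B_j) = (6^{j+1} − 1)/5.
Then N(B_{j+1}) = 1 + 6N(B_j) = 1 + 6·(6^{j+1} − 1)/5 = 1 + (6^{j+2} − 6)/5 = (5 + 6^{j+2} − 6)/5 = (6^{j+2} − 1)/5.
This completes the inductive step, so N(B_n) = (6^{n+1} − 1)/5 for all n ≥ 0.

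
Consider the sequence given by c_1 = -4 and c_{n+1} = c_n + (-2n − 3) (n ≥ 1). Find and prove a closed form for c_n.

Claim: c_n = -n^2 − 2n − 1.

Base case: c_1 = -4, and -1^2 − 2·1 − 1 = -4.
Assume c_j = -j^2 − 2j − 1.
Then c_{j+1} = c_j + (-2j − 3) = (-j^2 − 2j − 1) + (-2j − 3) = -j^2 − 4j − 4,
and -(j+1)^2 − 2·(j+1) − 1 = -j^2 − 4j − 4.
Hence c_n = -n^2 − 2n − 1 for every n ≥ 1, by induction.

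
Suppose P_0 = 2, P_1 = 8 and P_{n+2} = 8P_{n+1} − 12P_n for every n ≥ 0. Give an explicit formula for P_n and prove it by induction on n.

Claim: P_n = 6^n + 2^n.

Base cases: P_0 = 2 and 6^0 + 2^0 = 2; P_1 = 8 and 6^1 + 2^1 = 8.
Assume P_j = 6^j + 2^j for all 0 ≤ j ≤ k, where k ≥ 1.
Then P_{k+1} = 8P_k − 12P_{k−1} = 8·(6^k + 2^k) − 12·(6^{k−1} + 2^{k−1}) = (8·6 − 12)6^{k−1} + (8·2 − 12)2^{k−1} = 36·6^{k−1} + 4·2^{k−1} = 6^{k+1} + 2^{k+1}.
By strong induction, P_n = 6^n + 2^n for all n ≥ 0.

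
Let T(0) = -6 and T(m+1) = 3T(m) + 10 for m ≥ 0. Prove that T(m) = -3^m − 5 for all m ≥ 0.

Base case: T(0) = -6, and -3^0 − 5 = -1 − 5 = -6.
Assume T(j) = -3^j − 5 for some j ≥ 0.
Then T(j+1) = 3T(j) + 10 = 3·(-3^j − 5) + 10 = -3^{j+1} − 15 + 10 = -3^{j+1} − 5.
Hence T(m) = -3^m − 5 for every m ≥ 0, by induction.

T(m) = -3^m − 5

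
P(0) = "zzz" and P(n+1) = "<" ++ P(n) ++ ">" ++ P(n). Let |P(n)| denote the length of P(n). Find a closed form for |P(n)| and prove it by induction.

Claim: |P(n)| = 5·2^n − 2.

Base case: |P(0)| = 3, and 5·2^0 − 2 = 3.
Assume |P(m)| = 5·2^m − 2.
Then |P(m+1)| = 1 + |P(m)| + 1 + |P(m)| = 2|P(m)| + 2 = 2(5·2^m − 2) + 2 = 5·2^{m+1} − 4 + 2 = 5·2^{m+1} − 2.
This completes the inductive step, so |P(n)| = 5·2^n − 2 for all n ≥ 0.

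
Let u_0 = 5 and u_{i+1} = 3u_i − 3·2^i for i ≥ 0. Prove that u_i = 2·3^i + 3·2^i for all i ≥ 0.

Base case: u_0 = 5, and 2·3^0 + 3·2^0 = 2 + 3 = 5.
Assume u_j = 2·3^j + 3·2^j for some j ≥ 0.
Then u_{j+1} = 3u_j − 3·2^j = 3·(2·3^j + 3·2^j) − 3·2^j = 2·3^{j+1} + 9·2^j − 3·2^j = 2·3^{j+1} + 6·2^j = 2·3^{j+1} + 3·2^{j+1}.
Hence u_i = 2·3^i + 3·2^i for every i ≥ 0, by induction.

u_i = 2·3^i + 3·2^i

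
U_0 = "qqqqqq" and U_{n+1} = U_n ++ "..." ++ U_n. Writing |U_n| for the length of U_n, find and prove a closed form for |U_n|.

Claim: |U_n| = 9·2^n − 3.

Base case: |U_0| = 6, and 9·2^0 − 3 = 6.
Assume |U_r| = 9·2^r − 3.
Then |U_{r+1}| = |U_r| + 3 + |U_r| = 2|U_r| + 3 = 2(9·2^r − 3) + 3 = 9·2^{r+1} − 6 + 3 = 9·2^{r+1} − 3.
This completes the inductive step, so |U_n| = 9·2^n − 3 for all n ≥ 0.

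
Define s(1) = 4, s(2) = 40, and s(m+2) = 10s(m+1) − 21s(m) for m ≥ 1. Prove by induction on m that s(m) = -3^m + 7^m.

Base cases: s(1) = 4 and -3^1 + 7^1 = 4; s(2) = 40 and -3^2 + 7^2 = 40.
Assume s(i) = -3^i + 7^i for all 1 ≤ i ≤ j, where j ≥ 2.
Then s(j+1) = 10s(j) − 21s(j−1) = 10·(-3^j + 7^j) − 21·(-3^{j−1} + 7^{j−1}) = -(10·3 − 21)3^{j−1} + (10·7 − 21)7^{j−1} = -9·3^{j−1} + 49·7^{j−1} = -3^{j+1} + 7^{j+1}.
By strong induction, s(m) = -3^m + 7^m for all m ≥ 1.

s(m) = -3^m + 7^m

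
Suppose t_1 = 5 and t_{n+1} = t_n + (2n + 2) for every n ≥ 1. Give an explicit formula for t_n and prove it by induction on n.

Claim: t_n = n^2 + n + 3.

Base case: t_1 = 5, and 1^2 + 1 + 3 = 5.
Assume t_r = r^2 + r + 3.
Then t_{r+1} = t_r + (2r + 2) = (r^2 + r + 3) + (2r + 2) = r^2 + 3r + 5,
and (r+1)^2 + (r+1) + 3 = r^2 + 3r + 5.
Hence t_n = n^2 + n + 3 for every n ≥ 1, by induction.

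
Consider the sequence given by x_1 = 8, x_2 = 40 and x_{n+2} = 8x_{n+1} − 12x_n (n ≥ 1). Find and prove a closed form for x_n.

Claim: x_n = 2^n + 6^n.

Base cases: x_1 = 8 and 2^1 + 6^1 = 8; x_2 = 40 and 2^2 + 6^2 = 40.
Assume x_j = 2^j + 6^j for all 1 ≤ j ≤ k, where k ≥ 2.
Then x_{k+1} = 8x_k − 12x_{k−1} = 8·(2^k + 6^k) − 12·(2^{k−1} + 6^{k−1}) = (8·2 − 12)2^{k−1} + (8·6 − 12)6^{k−1} = 4·2^{k−1} + 36·6^{k−1} = 2^{k+1} + 6^{k+1}.
By strong induction, x_n = 2^n + 6^n for all n ≥ 1.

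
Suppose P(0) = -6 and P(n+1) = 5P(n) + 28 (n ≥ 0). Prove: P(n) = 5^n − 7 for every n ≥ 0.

Base case: P(0) = -6, and 5^0 − 7 = 1 − 7 = -6.
Assume P(m) = 5^m − 7 for some m ≥ 0.
Then P(m+1) = 5P(m) + 28 = 5·(5^m − 7) + 28 = 5^{m+1} − 35 + 28 = 5^{m+1} − 7.
Hence P(n) = 5^n − 7 for every n ≥ 0, by induction.

P(n) = 5^n − 7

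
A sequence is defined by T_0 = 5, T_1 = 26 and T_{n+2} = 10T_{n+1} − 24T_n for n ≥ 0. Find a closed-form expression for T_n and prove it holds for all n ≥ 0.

Claim: T_n = 3·6^n + 2·4^n.

Base cases: T_0 = 5 and 3·6^0 + 2·4^0 = 5; T_1 = 26 and 3·6^1 + 2·4^1 = 26.
Assume T_j = 3·6^j + 2·4^j for all 0 ≤ j ≤ m, where m ≥ 1.
Then T_{m+1} = 10T_m − 24T_{m−1} = 10·(3·6^m + 2·4^m) − 24·(3·6^{m−1} + 2·4^{m−1}) = 3·(10·6 − 24)6^{m−1} + 2·(10·4 − 24)4^{m−1} = 108·6^{m−1} + 32·4^{m−1} = 3·6^{m+1} + 2·4^{m+1}.
Hence T_n = 3·6^n + 2·4^n for every n ≥ 0, by strong induction.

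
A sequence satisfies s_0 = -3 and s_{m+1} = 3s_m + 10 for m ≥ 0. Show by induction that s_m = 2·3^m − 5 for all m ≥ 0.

Base case: s_0 = -3, and 2·3^0 − 5 = 2 − 5 = -3.
Assume s_k = 2·3^k − 5 for some k ≥ 0.
Then s_{k+1} = 3s_k + 10 = 3·(2·3^k − 5) + 10 = 6·3^k − 15 + 10 = 2·3^{k+1} − 5.
So the formula holds for k+1, and by induction s_m = 2·3^m − 5 for all m ≥ 0.

s_m = 2·3^m − 5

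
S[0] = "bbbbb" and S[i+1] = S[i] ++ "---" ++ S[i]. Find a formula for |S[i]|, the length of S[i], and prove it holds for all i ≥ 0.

Claim: |S[i]| = 2^{i+3} − 3.

Base case: |S[0]| = 5, and 2^{0+3} − 3 = 5.
Assume |S[j]| = 2^{j+3} − 3.
Then |S[j+1]| = |S[j]| + 3 + |S[j]| = 2|S[j]| + 3 = 2(2^{j+3} − 3) + 3 = 2^{j+1+3} − 6 + 3 = 2^{j+1+3} − 3.
By induction, |S[i]| = 2^{i+3} − 3 for all i ≥ 0.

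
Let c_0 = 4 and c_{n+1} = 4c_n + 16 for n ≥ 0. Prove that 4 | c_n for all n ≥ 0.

Base case: c_0 = 4 = 4·1, so 4 | c_0.
Assume 4 | c_m, so c_m = 4t for some integer t.
Then c_{m+1} = 4c_m + 16 = 4·(4t) + 16 = 4(4t + 4), so 4 | c_{m+1}.
So the property holds for m+1, and by induction 4 | c_n for all n ≥ 0.

4 | c_n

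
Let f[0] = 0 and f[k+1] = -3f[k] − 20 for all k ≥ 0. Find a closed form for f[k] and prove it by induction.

Claim: f[k] = 5·(-3)^k − 5.

Base case: f[0] = 0, and 5·(-3)^0 − 5 = 5 − 5 = 0.
Assume f[j] = 5·(-3)^j − 5 for some j ≥ 0.
Then f[j+1] = -3f[j] − 20 = -3·(5·(-3)^j − 5) − 20 = -15·(-3)^j + 15 − 20 = 5·(-3)^{j+1} − 5.
Hence f[k] = 5·(-3)^k − 5 for every k ≥ 0, by induction.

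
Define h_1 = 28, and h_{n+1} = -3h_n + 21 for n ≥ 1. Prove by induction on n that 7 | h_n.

Base case: h_1 = 28 = 7·4, so 7 | h_1.
Assume 7 | h_k, so h_k = 7t for some integer t.
Then h_{k+1} = -3h_k + 21 = -3·(7t) + 21 = 7(-3t + 3), so 7 | h_{k+1}.
So the property holds for k+1, and by induction 7 | h_n for all n ≥ 1.

7 | h_n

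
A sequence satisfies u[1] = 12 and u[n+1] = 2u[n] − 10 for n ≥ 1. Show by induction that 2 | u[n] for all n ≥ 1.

Base case: u[1] = 12 = 2·6, so 2 | u[1].
Assume 2 | u[m], so u[m] = 2t for some integer t.
Then u[m+1] = 2u[m] − 10 = 2·(2t) − 10 = 2(2t − 5), so 2 | u[m+1].
By induction, 2 | u[n] for all n ≥ 1.

2 | u[n]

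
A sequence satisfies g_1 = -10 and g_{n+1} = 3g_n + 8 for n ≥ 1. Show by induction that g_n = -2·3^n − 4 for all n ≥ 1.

Base case: g_1 = -10, and -2·3^1 − 4 = -6 − 4 = -10.
Assume g_k = -2·3^k − 4 for some k ≥ 1.
Then g_{k+1} = 3g_k + 8 = 3·(-2·3^k − 4) + 8 = -6·3^k − 12 + 8 = -2·3^{k+1} − 4.
So the formula holds for k+1, and by induction g_n = -2·3^n − 4 for all n ≥ 1.

g_n = -2·3^n − 4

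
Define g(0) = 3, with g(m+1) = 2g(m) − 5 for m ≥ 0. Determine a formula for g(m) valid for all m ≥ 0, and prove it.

Claim: g(m) = -2^{m+1} + 5.

Base case: g(0) = 3, and -2^{0+1} + 5 = -2 + 5 = 3.
Assume g(j) = -2^{j+1} + 5 for some j ≥ 0.
Then g(j+1) = 2g(j) − 5 = 2·(-2^{j+1} + 5) − 5 = -2^{j+2} + 10 − 5 = -2^{j+2} + 5.
Hence g(m) = -2^{m+1} + 5 for every m ≥ 0, by induction.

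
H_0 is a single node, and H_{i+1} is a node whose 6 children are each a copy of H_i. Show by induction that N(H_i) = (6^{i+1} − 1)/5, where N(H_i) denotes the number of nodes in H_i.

Base case: N(H_0) = 1, and (6^{0+1} − 1)/5 = 1.
Assume N(H_j) = (6^{j+1} − 1)/5.
Then N(H_{j+1}) = 1 + 6N(H_j) = 1 + 6·(6^{j+1} − 1)/5 = 1 + (6^{j+2} − 6)/5 = (5 + 6^{j+2} − 6)/5 = (6^{j+2} − 1)/5.
Hence N(H_i) = (6^{i+1} − 1)/5 for every i ≥ 0, by induction.

N(H_i) = (6^{i+1} − 1)/5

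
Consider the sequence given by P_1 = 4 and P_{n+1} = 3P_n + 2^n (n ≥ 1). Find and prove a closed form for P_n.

Claim: P_n = 2·3^n − 2^n.

Base case: P_1 = 4, and 2·3^1 − 2^1 = 6 − 2 = 4.
Assume P_m = 2·3^m − 2^m for some m ≥ 1.
Then P_{m+1} = 3P_m + 2^m = 3·(2·3^m − 2^m) + 2^m = 2·3^{m+1} − 3·2^m + 2^m = 2·3^{m+1} − 2·2^m = 2·3^{m+1} − 2^{m+1}.
This completes the inductive step, so P_n = 2·3^n − 2^n for all n ≥ 1.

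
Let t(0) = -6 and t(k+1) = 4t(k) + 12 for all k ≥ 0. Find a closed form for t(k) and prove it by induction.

Claim: t(k) = -2·4^k − 4.

Base case: t(0) = -6, and -2·4^0 − 4 = -2 − 4 = -6.
Assume t(r) = -2·4^r − 4 for some r ≥ 0.
Then t(r+1) = 4t(r) + 12 = 4·(-2·4^r − 4) + 12 = -8·4^r − 16 + 12 = -2·4^{r+1} − 4.
So the formula holds for r+1, and by induction t(k) = -2·4^k − 4 for all k ≥ 0.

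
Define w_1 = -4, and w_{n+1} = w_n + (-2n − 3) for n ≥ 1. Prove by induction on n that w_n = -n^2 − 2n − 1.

Base case: w_1 = -4, and -1^2 − 2·1 − 1 = -4.
Assume w_r = -r^2 − 2r − 1.
Then w_{r+1} = w_r + (-2r − 3) = (-r^2 − 2r − 1) + (-2r − 3) = -r^2 − 4r − 4,
and -(r+1)^2 − 2·(r+1) − 1 = -r^2 − 4r − 4.
This completes the inductive step, so w_n = -n^2 − 2n − 1 for all n ≥ 1.

w_n = -n^2 − 2n − 1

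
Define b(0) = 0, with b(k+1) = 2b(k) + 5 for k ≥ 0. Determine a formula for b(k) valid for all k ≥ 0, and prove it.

Claim: b(k) = 5·2^k − 5.

Base case: b(0) = 0, and 5·2^0 − 5 = 5 − 5 = 0.
Assume b(m) = 5·2^m − 5 for some m ≥ 0.
Then b(m+1) = 2b(m) + 5 = 2·(5·2^m − 5) + 5 = 10·2^m − 10 + 5 = 5·2^{m+1} − 5.
This completes the inductive step, so b(k) = 5·2^k − 5 for all k ≥ 0.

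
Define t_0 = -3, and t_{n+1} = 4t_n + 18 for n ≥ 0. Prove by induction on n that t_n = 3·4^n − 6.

Base case: t_0 = -3, and 3·4^0 − 6 = 3 − 6 = -3.
Assume t_r = 3·4^r − 6 for some r ≥ 0.
Then t_{r+1} = 4t_r + 18 = 4·(3·4^r − 6) + 18 = 12·4^r − 24 + 18 = 3·4^{r+1} − 6.
By induction, t_n = 3·4^n − 6 for all n ≥ 0.

t_n = 3·4^n − 6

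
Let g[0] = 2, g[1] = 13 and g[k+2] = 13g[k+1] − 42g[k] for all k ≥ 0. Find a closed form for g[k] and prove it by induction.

Claim: g[k] = 7^k + 6^k.

Base cases: g[0] = 2 and 7^0 + 6^0 = 2; g[1] = 13 and 7^1 + 6^1 = 13.
Assume g[j] = 7^j + 6^j for all 0 ≤ j ≤ r, where r ≥ 1.
Then g[r+1] = 13g[r] − 42g[r−1] = 13·(7^r + 6^r) − 42·(7^{r−1} + 6^{r−1}) = (13·7 − 42)7^{r−1} + (13·6 − 42)6^{r−1} = 49·7^{r−1} + 36·6^{r−1} = 7^{r+1} + 6^{r+1}.
This completes the inductive step, so g[k] = 7^k + 6^k for all k ≥ 0.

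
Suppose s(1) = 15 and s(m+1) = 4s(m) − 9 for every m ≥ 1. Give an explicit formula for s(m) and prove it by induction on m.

Claim: s(m) = 3·4^m + 3.

Base case: s(1) = 15, and 3·4^1 + 3 = 12 + 3 = 15.
Assume s(j) = 3·4^j + 3 for some j ≥ 1.
Then s(j+1) = 4s(j) − 9 = 4·(3·4^j + 3) − 9 = 12·4^j + 12 − 9 = 3·4^{j+1} + 3.
By induction, s(m) = 3·4^m + 3 for all m ≥ 1.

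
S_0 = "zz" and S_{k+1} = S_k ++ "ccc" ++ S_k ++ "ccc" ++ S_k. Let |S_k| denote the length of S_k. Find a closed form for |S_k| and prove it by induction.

Claim: |S_k| = 5·3^k − 3.

Base case: |S_0| = 2, and 5·3^0 − 3 = 2.
Assume |S_j| = 5·3^j − 3.
Then |S_{j+1}| = 3|S_j| + 6 = 3(5·3^j − 3) + 6 = 5·3^{j+1} − 9 + 6 = 5·3^{j+1} − 3.
By induction, |S_k| = 5·3^k − 3 for all k ≥ 0.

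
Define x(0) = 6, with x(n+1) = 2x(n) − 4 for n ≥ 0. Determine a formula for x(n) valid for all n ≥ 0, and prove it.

Claim: x(n) = 2^{n+1} + 4.

Base case: x(0) = 6, and 2^{0+1} + 4 = 2 + 4 = 6.
Assume x(j) = 2^{j+1} + 4 for some j ≥ 0.
Then x(j+1) = 2x(j) − 4 = 2·(2^{j+1} + 4) − 4 = 2^{j+2} + 8 − 4 = 2^{j+2} + 4.
This completes the inductive step, so x(n) = 2^{n+1} + 4 for all n ≥ 0.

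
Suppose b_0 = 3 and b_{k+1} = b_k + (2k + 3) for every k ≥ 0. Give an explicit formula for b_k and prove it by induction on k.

Claim: b_k = k^2 + 2k + 3.

Base case: b_0 = 3, and 0^2 + 2·0 + 3 = 3.
Assume b_r = r^2 + 2r + 3.
Then b_{r+1} = b_r + (2r + 3) = (r^2 + 2r + 3) + (2r + 3) = r^2 + 4r + 6,
and (r+1)^2 + 2·(r+1) + 3 = r^2 + 4r + 6.
This completes the inductive step, so b_k = k^2 + 2k + 3 for all k ≥ 0.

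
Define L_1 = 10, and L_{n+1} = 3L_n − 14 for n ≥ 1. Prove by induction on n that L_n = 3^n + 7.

Base case: L_1 = 10, and 3^1 + 7 = 3 + 7 = 10.
Assume L_r = 3^r + 7 for some r ≥ 1.
Then L_{r+1} = 3L_r − 14 = 3·(3^r + 7) − 14 = 3^{r+1} + 21 − 14 = 3^{r+1} + 7.
By induction, L_n = 3^n + 7 for all n ≥ 1.

L_n = 3^n + 7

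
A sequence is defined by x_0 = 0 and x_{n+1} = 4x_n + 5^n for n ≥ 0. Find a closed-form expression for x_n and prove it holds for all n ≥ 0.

Claim: x_n = -4^n + 5^n.

Base case: x_0 = 0, and -4^0 + 5^0 = -1 + 1 = 0.
Assume x_j = -4^j + 5^j for some j ≥ 0.
Then x_{j+1} = 4x_j + 5^j = 4·(-4^j + 5^j) + 5^j = -4^{j+1} + 4·5^j + 5^j = -4^{j+1} + 5·5^j = -4^{j+1} + 5^{j+1}.
By induction, x_n = -4^n + 5^n for all n ≥ 0.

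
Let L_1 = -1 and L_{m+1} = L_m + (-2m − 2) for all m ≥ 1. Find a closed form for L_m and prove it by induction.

Claim: L_m = -m^2 − m + 1.

Base case: L_1 = -1, and -1^2 − 1 + 1 = -1.
Assume L_r = -r^2 − r + 1.
Then L_{r+1} = L_r + (-2r − 2) = (-r^2 − r + 1) + (-2r − 2) = -r^2 − 3r − 1,
and -(r+1)^2 − (r+1) + 1 = -r^2 − 3r − 1.
Hence L_m = -m^2 − m + 1 for every m ≥ 1, by induction.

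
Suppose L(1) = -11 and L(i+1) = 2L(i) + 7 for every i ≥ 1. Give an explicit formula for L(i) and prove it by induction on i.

Claim: L(i) = -2^{i+1} − 7.

Base case: L(1) = -11, and -2^{1+1} − 7 = -4 − 7 = -11.
Assume L(j) = -2^{j+1} − 7 for some j ≥ 1.
Then L(j+1) = 2L(j) + 7 = 2·(-2^{j+1} − 7) + 7 = -2^{j+2} − 14 + 7 = -2^{j+2} − 7.
This completes the inductive step, so L(i) = -2^{i+1} − 7 for all i ≥ 1.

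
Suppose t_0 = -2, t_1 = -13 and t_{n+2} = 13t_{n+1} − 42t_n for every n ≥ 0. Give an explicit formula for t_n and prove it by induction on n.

Claim: t_n = -7^n − 6^n.

Base cases: t_0 = -2 and -7^0 − 6^0 = -2; t_1 = -13 and -7^1 − 6^1 = -13.
Assume t_j = -7^j − 6^j for all 0 ≤ j ≤ m, where m ≥ 1.
Then t_{m+1} = 13t_m − 42t_{m−1} = 13·(-7^m − 6^m) − 42·(-7^{m−1} − 6^{m−1}) = -(13·7 − 42)7^{m−1} − (13·6 − 42)6^{m−1} = -49·7^{m−1} − 36·6^{m−1} = -7^{m+1} − 6^{m+1}.
So the formula holds for m+1, and by strong induction t_n = -7^n − 6^n for all n ≥ 0.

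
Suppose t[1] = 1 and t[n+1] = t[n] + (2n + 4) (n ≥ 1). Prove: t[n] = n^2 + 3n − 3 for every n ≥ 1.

Base case: t[1] = 1, and 1^2 + 3·1 − 3 = 1.
Assume t[m] = m^2 + 3m − 3.
Then t[m+1] = t[m] + (2m + 4) = (m^2 + 3m − 3) + (2m + 4) = m^2 + 5m + 1,
and (m+1)^2 + 3·(m+1) − 3 = m^2 + 5m + 1.
Hence t[n] = n^2 + 3n − 3 for every n ≥ 1, by induction.

t[n] = n^2 + 3n − 3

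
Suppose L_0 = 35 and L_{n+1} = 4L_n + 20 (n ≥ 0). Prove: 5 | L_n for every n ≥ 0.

Base case: L_0 = 35 = 5·7, so 5 | L_0.
Assume 5 | L_j, so L_j = 5t for some integer t.
Then L_{j+1} = 4L_j + 20 = 4·(5t) + 20 = 5(4t + 4), so 5 | L_{j+1}.
So the property holds for j+1, and by induction 5 | L_n for all n ≥ 0.

5 | L_n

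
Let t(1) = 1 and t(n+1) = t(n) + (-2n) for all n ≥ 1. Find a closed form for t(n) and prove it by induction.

Claim: t(n) = -n^2 + n + 1.

Base case: t(1) = 1, and -1^2 + 1 + 1 = 1.
Assume t(m) = -m^2 + m + 1.
Then t(m+1) = t(m) + (-2m) = (-m^2 + m + 1) + (-2m) = -m^2 − m + 1,
and -(m+1)^2 + (m+1) + 1 = -m^2 − m + 1.
This completes the inductive step, so t(n) = -n^2 + n + 1 for all n ≥ 1.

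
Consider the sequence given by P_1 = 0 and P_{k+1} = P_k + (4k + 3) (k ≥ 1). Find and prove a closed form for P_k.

Claim: P_k = 2k^2 + k − 3.

Base case: P_1 = 0, and 2·1^2 + 1 − 3 = 0.
Assume P_j = 2j^2 + j − 3.
Then P_{j+1} = P_j + (4j + 3) = (2j^2 + j − 3) + (4j + 3) = 2j^2 + 5j,
and 2·(j+1)^2 + (j+1) − 3 = 2j^2 + 5j.
Hence P_k = 2k^2 + k − 3 for every k ≥ 1, by induction.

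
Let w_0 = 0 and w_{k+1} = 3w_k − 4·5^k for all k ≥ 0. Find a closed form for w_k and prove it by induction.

Claim: w_k = 2·3^k − 2·5^k.

Base case: w_0 = 0, and 2·3^0 − 2·5^0 = 2 − 2 = 0.
Assume w_m = 2·3^m − 2·5^m for some m ≥ 0.
Then w_{m+1} = 3w_m − 4·5^m = 3·(2·3^m − 2·5^m) − 4·5^m = 2·3^{m+1} − 6·5^m − 4·5^m = 2·3^{m+1} − 10·5^m = 2·3^{m+1} − 2·5^{m+1}.
So the formula holds for m+1, and by induction w_k = 2·3^k − 2·5^k for all k ≥ 0.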